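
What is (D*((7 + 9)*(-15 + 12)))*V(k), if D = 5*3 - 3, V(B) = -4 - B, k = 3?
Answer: 4032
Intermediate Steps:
D = 12 (D = 15 - 3 = 12)
(D*((7 + 9)*(-15 + 12)))*V(k) = (12*((7 + 9)*(-15 + 12)))*(-4 - 1*3) = (12*(16*(-3)))*(-4 - 3) = (12*(-48))*(-7) = -576*(-7) = 4032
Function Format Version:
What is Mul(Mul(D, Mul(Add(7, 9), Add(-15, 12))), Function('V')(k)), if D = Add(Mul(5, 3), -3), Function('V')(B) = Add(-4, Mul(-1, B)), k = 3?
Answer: 4032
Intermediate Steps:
D = 12 (D = Add(15, -3) = 12)
Mul(Mul(D, Mul(Add(7, 9), Add(-15, 12))), Function('V')(k)) = Mul(Mul(12, Mul(Add(7, 9), Add(-15, 12))), Add(-4, Mul(-1, 3))) = Mul(Mul(12, Mul(16, -3)), Add(-4, -3)) = Mul(Mul(12, -48), -7) = Mul(-576, -7) = 4032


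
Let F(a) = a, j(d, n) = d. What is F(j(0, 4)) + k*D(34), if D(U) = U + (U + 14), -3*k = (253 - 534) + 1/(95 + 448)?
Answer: 12511724/1629 ≈ 7680.6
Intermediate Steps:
k = 152582/1629 (k = -((253 - 534) + 1/(95 + 448))/3 = -(-281 + 1/543)/3 = -⅓*(-152582/543) = 152582/1629 ≈ 93.666)
D(U) = 14 + 2*U (D(U) = U + (14 + U) = 14 + 2*U)
F(j(0, 4)) + k*D(34) = 0 + 152582*(14 + 2*34)/1629 = 0 + 152582*(14 + 68)/1629 = 0 + (152582/1629)*82 = 0 + 12511724/1629 = 12511724/1629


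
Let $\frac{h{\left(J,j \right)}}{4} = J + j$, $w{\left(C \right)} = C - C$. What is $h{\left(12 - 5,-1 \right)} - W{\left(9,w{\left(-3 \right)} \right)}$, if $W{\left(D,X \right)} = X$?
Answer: $24$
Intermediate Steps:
$w{\left(C \right)} = 0$
$h{\left(J,j \right)} = 4 J + 4 j$ ($h{\left(J,j \right)} = 4 \left(J + j\right) = 4 J + 4 j$)
$h{\left(12 - 5,-1 \right)} - W{\left(9,w{\left(-3 \right)} \right)} = \left(4 \left(12 - 5\right) + 4 \left(-1\right)\right) - 0 = \left(4 \cdot 7 - 4\right) + 0 = \left(28 - 4\right) + 0 = 24 + 0 = 24$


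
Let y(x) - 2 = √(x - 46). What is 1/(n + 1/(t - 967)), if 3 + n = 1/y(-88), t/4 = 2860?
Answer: 10473*(-√134 + 2*I)/(-52363*I + 31418*√134) ≈ -0.3347 + 0.0094042*I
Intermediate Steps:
t = 11440 (t = 4*2860 = 11440)
y(x) = 2 + √(-46 + x) (y(x) = 2 + √(x - 46) = 2 + √(-46 + x))
n = -3 + 1/(2 + I*√134) (n = -3 + 1/(2 + √(-46 - 88)) = -3 + 1/(2 + √(-134)) = -3 + 1/(2 + I*√134) ≈ -2.9855 - 0.083883*I)
1/(n + 1/(t - 967)) = 1/((-3*√134 + 5*I)/(√134 - 2*I) + 1/(11440 - 967)) = 1/((-3*√134 + 5*I)/(√134 - 2*I) + 1/10473) = 1/(1/10473 + (-3*√134 + 5*I)/(√134 - 2*I))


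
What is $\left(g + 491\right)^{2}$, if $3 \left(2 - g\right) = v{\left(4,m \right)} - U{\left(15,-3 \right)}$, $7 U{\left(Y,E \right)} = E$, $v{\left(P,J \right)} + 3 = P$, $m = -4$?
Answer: $\frac{106977649}{441} \approx 2.4258 \cdot 10^{5}$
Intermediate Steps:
$v{\left(P,J \right)} = -3 + P$
$U{\left(Y,E \right)} = \frac{E}{7}$
$g = \frac{32}{21}$ ($g = 2 - \frac{\left(-3 + 4\right) - \frac{1}{7} \left(-3\right)}{3} = 2 - \frac{1 - - \frac{3}{7}}{3} = 2 - \frac{1 + \frac{3}{7}}{3} = 2 - \frac{10}{21} = \frac{32}{21} \approx 1.5238$)
$\left(g + 491\right)^{2} = \left(\frac{32}{21} + 491\right)^{2} = \left(\frac{10343}{21}\right)^{2} = \frac{106977649}{441}$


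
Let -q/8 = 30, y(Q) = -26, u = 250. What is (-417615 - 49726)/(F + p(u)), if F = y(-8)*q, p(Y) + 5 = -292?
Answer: -66763/849 ≈ -78.637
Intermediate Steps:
p(Y) = -297 (p(Y) = -5 - 292 = -297)
q = -240 (q = -8*30 = -240)
F = 6240 (F = -26*(-240) = 6240)
(-417615 - 49726)/(F + p(u)) = (-417615 - 49726)/(6240 - 297) = -467341/5943 = -467341*1/5943 = -66763/849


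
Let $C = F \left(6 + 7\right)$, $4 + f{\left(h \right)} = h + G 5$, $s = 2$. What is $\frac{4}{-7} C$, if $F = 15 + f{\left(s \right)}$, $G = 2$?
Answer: $- \frac{1196}{7} \approx -170.86$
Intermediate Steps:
$f{\left(h \right)} = 6 + h$ ($f{\left(h \right)} = -4 + \left(h + 2 \cdot 5\right) = -4 + \left(h + 10\right) = -4 + \left(10 + h\right) = 6 + h$)
$F = 23$ ($F = 15 + \left(6 + 2\right) = 15 + 8 = 23$)
$C = 299$ ($C = 23 \left(6 + 7\right) = 23 \cdot 13 = 299$)
$\frac{4}{-7} C = \frac{4}{-7} \cdot 299 = 4 \left(- \frac{1}{7}\right) 299 = \left(- \frac{4}{7}\right) 299 = - \frac{1196}{7}$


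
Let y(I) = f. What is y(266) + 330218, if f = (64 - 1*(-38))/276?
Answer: 15190045/46 ≈ 3.3022e+5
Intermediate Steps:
f = 17/46 (f = (64 + 38)*(1/276) = 102*(1/276) = 17/46 ≈ 0.36957)
y(I) = 17/46
y(266) + 330218 = 17/46 + 330218 = 15190045/46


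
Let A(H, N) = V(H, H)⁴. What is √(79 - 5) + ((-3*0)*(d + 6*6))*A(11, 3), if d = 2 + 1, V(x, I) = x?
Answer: √74 ≈ 8.6023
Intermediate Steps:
A(H, N) = H⁴
d = 3
√(79 - 5) + ((-3*0)*(d + 6*6))*A(11, 3) = √(79 - 5) + ((-3*0)*(3 + 6*6))*11⁴ = √74 + (0*(3 + 36))*14641 = √74 + (0*39)*14641 = √74 + 0*14641 = √74 + 0 = √74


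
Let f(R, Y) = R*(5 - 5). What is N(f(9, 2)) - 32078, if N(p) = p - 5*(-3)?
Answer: -32063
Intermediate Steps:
f(R, Y) = 0 (f(R, Y) = R*0 = 0)
N(p) = 15 + p (N(p) = p + 15 = 15 + p)
N(f(9, 2)) - 32078 = (15 + 0) - 32078 = 15 - 32078 = -32063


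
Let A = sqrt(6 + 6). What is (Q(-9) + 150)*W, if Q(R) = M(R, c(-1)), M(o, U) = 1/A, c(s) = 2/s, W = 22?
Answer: 3300 + 11*sqrt(3)/3 ≈ 3306.4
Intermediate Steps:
A = 2*sqrt(3) (A = sqrt(12) = 2*sqrt(3) ≈ 3.4641)
M(o, U) = sqrt(3)/6 (M(o, U) = 1/(2*sqrt(3)) = sqrt(3)/6)
Q(R) = sqrt(3)/6
(Q(-9) + 150)*W = (sqrt(3)/6 + 150)*22 = (150 + sqrt(3)/6)*22 = 3300 + 11*sqrt(3)/3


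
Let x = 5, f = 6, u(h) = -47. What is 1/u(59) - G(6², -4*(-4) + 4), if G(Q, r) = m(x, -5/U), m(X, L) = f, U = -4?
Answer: -283/47 ≈ -6.0213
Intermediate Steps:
m(X, L) = 6
G(Q, r) = 6
1/u(59) - G(6², -4*(-4) + 4) = 1/(-47) - 1*6 = -1/47 - 6 = -283/47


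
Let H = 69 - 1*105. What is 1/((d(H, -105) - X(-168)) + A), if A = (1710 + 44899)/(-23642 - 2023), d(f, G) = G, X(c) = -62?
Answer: -25665/1150204 ≈ -0.022313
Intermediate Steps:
H = -36 (H = 69 - 105 = -36)
A = -46609/25665 (A = 46609/(-25665) = 46609*(-1/25665) = -46609/25665 ≈ -1.8161)
1/((d(H, -105) - X(-168)) + A) = 1/((-105 - 1*(-62)) - 46609/25665) = 1/((-105 + 62) - 46609/25665) = 1/(-43 - 46609/25665) = 1/(-1150204/25665) = -25665/1150204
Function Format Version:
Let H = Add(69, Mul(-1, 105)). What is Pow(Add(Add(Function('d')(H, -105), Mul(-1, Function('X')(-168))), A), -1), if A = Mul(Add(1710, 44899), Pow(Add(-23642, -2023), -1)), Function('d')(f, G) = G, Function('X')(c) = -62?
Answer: Rational(-25665, 1150204) ≈ -0.022313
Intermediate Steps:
H = -36 (H = Add(69, -105) = -36)
A = Rational(-46609, 25665) (A = Mul(46609, Pow(-25665, -1)) = Mul(46609, Rational(-1, 25665)) = Rational(-46609, 25665) ≈ -1.8161)
Pow(Add(Add(Function('d')(H, -105), Mul(-1, Function('X')(-168))), A), -1) = Pow(Add(Add(-105, Mul(-1, -62)), Rational(-46609, 25665)), -1) = Pow(Add(Add(-105, 62), Rational(-46609, 25665)), -1) = Pow(Add(-43, Rational(-46609, 25665)), -1) = Pow(Rational(-1150204, 25665), -1) = Rational(-25665, 1150204)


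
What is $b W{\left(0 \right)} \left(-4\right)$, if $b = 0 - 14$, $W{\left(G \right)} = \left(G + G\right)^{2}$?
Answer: $0$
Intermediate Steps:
$W{\left(G \right)} = 4 G^{2}$ ($W{\left(G \right)} = \left(2 G\right)^{2} = 4 G^{2}$)
$b = -14$ ($b = 0 - 14 = -14$)
$b W{\left(0 \right)} \left(-4\right) = - 14 \cdot 4 \cdot 0^{2} \left(-4\right) = - 14 \cdot 4 \cdot 0 \left(-4\right) = \left(-14\right) 0 \left(-4\right) = 0 \left(-4\right) = 0$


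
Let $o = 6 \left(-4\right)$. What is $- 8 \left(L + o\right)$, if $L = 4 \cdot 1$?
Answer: $160$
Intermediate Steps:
$L = 4$
$o = -24$
$- 8 \left(L + o\right) = - 8 \left(4 - 24\right) = \left(-8\right) \left(-20\right) = 160$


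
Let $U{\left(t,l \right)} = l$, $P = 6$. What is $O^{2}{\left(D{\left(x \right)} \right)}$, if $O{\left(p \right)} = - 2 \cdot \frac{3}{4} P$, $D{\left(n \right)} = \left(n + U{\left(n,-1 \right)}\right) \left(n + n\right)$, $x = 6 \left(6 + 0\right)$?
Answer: $81$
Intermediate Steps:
$x = 36$ ($x = 6 \cdot 6 = 36$)
$D{\left(n \right)} = 2 n \left(-1 + n\right)$ ($D{\left(n \right)} = \left(n - 1\right) \left(n + n\right) = \left(-1 + n\right) 2 n = 2 n \left(-1 + n\right)$)
$O{\left(p \right)} = -9$ ($O{\left(p \right)} = - 2 \cdot \frac{3}{4} \cdot 6 = - 2 \cdot 3 \cdot \frac{1}{4} \cdot 6 = \left(-2\right) \frac{3}{4} \cdot 6 = \left(- \frac{3}{2}\right) 6 = -9$)
$O^{2}{\left(D{\left(x \right)} \right)} = \left(-9\right)^{2} = 81$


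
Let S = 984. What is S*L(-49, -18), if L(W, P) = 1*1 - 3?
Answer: -1968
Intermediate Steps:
L(W, P) = -2 (L(W, P) = 1 - 3 = -2)
S*L(-49, -18) = 984*(-2) = -1968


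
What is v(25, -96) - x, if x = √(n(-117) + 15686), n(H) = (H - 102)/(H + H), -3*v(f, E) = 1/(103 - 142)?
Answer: 1/117 - √95439318/78 ≈ -125.24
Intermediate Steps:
v(f, E) = 1/117 (v(f, E) = -1/(3*(103 - 142)) = -⅓/(-39) = -⅓*(-1/39) = 1/117)
n(H) = (-102 + H)/(2*H) (n(H) = (-102 + H)/((2*H)) = (-102 + H)*(1/(2*H)) = (-102 + H)/(2*H))
x = √95439318/78 (x = √((½)*(-102 - 117)/(-117) + 15686) = √((½)*(-1/117)*(-219) + 15686) = √(73/78 + 15686) = √(1223581/78) = √95439318/78 ≈ 125.25)
v(25, -96) - x = 1/117 - √95439318/78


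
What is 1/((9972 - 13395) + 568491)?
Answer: 1/565068 ≈ 1.7697e-6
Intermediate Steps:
1/((9972 - 13395) + 568491) = 1/(-3423 + 568491) = 1/565068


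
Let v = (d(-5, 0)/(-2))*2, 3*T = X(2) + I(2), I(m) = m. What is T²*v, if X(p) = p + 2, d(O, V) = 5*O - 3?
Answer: 112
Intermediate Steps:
d(O, V) = -3 + 5*O
X(p) = 2 + p
T = 2 (T = ((2 + 2) + 2)/3 = (4 + 2)/3 = (⅓)*6 = 2)
v = 28 (v = ((-3 + 5*(-5))/(-2))*2 = ((-3 - 25)*(-½))*2 = -28*(-½)*2 = 14*2 = 28)
T²*v = 2²*28 = 4*28 = 112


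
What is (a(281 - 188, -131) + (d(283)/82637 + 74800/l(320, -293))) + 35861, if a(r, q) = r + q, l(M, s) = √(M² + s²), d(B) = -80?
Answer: 2960305171/82637 + 74800*√188249/188249 ≈ 35995.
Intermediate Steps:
a(r, q) = q + r
(a(281 - 188, -131) + (d(283)/82637 + 74800/l(320, -293))) + 35861 = ((-131 + (281 - 188)) + (-80/82637 + 74800/(√(320² + (-293)²)))) + 35861 = ((-131 + 93) + (-80*1/82637 + 74800/(√(102400 + 85849)))) + 35861 = (-38 + (-80/82637 + 74800/(√188249))) + 35861 = (-38 + (-80/82637 + 74800*(√188249/188249))) + 35861 = (-38 + (-80/82637 + 74800*√188249/188249)) + 35861 = (-3140286/82637 + 74800*√188249/188249) + 35861 = 2960305171/82637 + 74800*√188249/188249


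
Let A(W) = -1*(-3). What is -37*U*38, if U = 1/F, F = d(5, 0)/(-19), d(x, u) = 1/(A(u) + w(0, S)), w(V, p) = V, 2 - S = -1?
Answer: 80142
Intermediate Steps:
S = 3 (S = 2 - 1*(-1) = 2 + 1 = 3)
A(W) = 3
d(x, u) = ⅓ (d(x, u) = 1/(3 + 0) = 1/3 = ⅓)
F = -1/57 (F = (⅓)/(-19) = (⅓)*(-1/19) = -1/57 ≈ -0.017544)
U = -57 (U = 1/(-1/57) = -57)
-37*U*38 = -37*(-57)*38 = 2109*38 = 80142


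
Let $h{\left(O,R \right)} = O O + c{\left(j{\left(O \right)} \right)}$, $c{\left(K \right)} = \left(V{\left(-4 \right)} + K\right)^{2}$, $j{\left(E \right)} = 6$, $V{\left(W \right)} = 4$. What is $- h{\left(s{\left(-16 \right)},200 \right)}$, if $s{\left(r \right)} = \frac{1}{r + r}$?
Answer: $- \frac{102401}{1024} \approx -100.0$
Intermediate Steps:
$s{\left(r \right)} = \frac{1}{2 r}$
$c{\left(K \right)} = \left(4 + K\right)^{2}$
$h{\left(O,R \right)} = 100 + O^{2}$ ($h{\left(O,R \right)} = O O + \left(4 + 6\right)^{2} = O^{2} + 10^{2} = O^{2} + 100 = 100 + O^{2}$)
$- h{\left(s{\left(-16 \right)},200 \right)} = - (100 + \left(\frac{1}{2 \left(-16\right)}\right)^{2}) = - (100 + \left(\frac{1}{2} \left(- \frac{1}{16}\right)\right)^{2}) = - (100 + \left(- \frac{1}{32}\right)^{2}) = - (100 + \frac{1}{1024}) = \left(-1\right) \frac{102401}{1024} = - \frac{102401}{1024}$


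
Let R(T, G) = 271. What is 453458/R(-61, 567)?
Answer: 453458/271 ≈ 1673.3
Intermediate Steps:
453458/R(-61, 567) = 453458/271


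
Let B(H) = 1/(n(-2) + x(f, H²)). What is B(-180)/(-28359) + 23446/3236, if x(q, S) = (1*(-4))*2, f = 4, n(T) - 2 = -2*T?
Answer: 166226683/22942431 ≈ 7.2454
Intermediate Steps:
n(T) = 2 - 2*T
x(q, S) = -8 (x(q, S) = -4*2 = -8)
B(H) = -½ (B(H) = 1/((2 - 2*(-2)) - 8) = 1/((2 + 4) - 8) = 1/(6 - 8) = 1/(-2) = -½)
B(-180)/(-28359) + 23446/3236 = -½/(-28359) + 23446/3236 = -½*(-1/28359) + 23446*(1/3236) = 1/56718 + 11723/1618 = 166226683/22942431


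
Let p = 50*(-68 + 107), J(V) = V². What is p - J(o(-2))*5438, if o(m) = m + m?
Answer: -85058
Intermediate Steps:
o(m) = 2*m
p = 1950 (p = 50*39 = 1950)
p - J(o(-2))*5438 = 1950 - (2*(-2))²*5438 = 1950 - (-4)²*5438 = 1950 - 16*5438 = 1950 - 1*87008 = 1950 - 87008 = -85058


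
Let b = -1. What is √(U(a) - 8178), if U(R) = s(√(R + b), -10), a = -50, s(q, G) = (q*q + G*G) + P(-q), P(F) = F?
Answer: √(-8129 - I*√51) ≈ 0.0396 - 90.161*I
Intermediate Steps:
s(q, G) = G² + q² - q (s(q, G) = (q*q + G*G) - q = (q² + G²) - q = (G² + q²) - q = G² + q² - q)
U(R) = 99 + R - √(-1 + R) (U(R) = (-10)² + (√(R - 1))² - √(R - 1) = 100 + (√(-1 + R))² - √(-1 + R) = 100 + (-1 + R) - √(-1 + R) = 99 + R - √(-1 + R))
√(U(a) - 8178) = √((99 - 50 - √(-1 - 50)) - 8178) = √((99 - 50 - √(-51)) - 8178) = √((99 - 50 - I*√51) - 8178) = √((49 - I*√51) - 8178) = √(-8129 - I*√51)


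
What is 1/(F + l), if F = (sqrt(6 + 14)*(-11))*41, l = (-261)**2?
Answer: 68121/4636402621 + 902*sqrt(5)/4636402621 ≈ 1.5128e-5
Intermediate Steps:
l = 68121
F = -902*sqrt(5) (F = (sqrt(20)*(-11))*41 = ((2*sqrt(5))*(-11))*41 = -22*sqrt(5)*41 = -902*sqrt(5) ≈ -2016.9)
1/(F + l) = 1/(-902*sqrt(5) + 68121) = 1/(68121 - 902*sqrt(5))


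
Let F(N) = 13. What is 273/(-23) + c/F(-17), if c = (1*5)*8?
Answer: -2629/299 ≈ -8.7926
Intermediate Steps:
c = 40 (c = 5*8 = 40)
273/(-23) + c/F(-17) = 273/(-23) + 40/13 = 273*(-1/23) + 40*(1/13) = -273/23 + 40/13 = -2629/299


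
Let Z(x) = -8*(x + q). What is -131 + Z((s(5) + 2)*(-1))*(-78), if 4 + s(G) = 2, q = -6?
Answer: -3875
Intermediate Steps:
s(G) = -2 (s(G) = -4 + 2 = -2)
Z(x) = 48 - 8*x (Z(x) = -8*(x - 6) = -8*(-6 + x) = 48 - 8*x)
-131 + Z((s(5) + 2)*(-1))*(-78) = -131 + (48 - 8*(-2 + 2)*(-1))*(-78) = -131 + (48 - 0*(-1))*(-78) = -131 + (48 - 8*0)*(-78) = -131 + (48 + 0)*(-78) = -131 + 48*(-78) = -131 - 3744 = -3875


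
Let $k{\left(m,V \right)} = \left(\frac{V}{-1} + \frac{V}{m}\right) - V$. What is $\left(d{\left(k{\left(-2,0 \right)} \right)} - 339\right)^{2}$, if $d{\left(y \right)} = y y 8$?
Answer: $114921$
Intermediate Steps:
$k{\left(m,V \right)} = - 2 V + \frac{V}{m}$ ($k{\left(m,V \right)} = \left(V \left(-1\right) + \frac{V}{m}\right) - V = \left(- V + \frac{V}{m}\right) - V = - 2 V + \frac{V}{m}$)
$d{\left(y \right)} = 8 y^{2}$ ($d{\left(y \right)} = y^{2} \cdot 8 = 8 y^{2}$)
$\left(d{\left(k{\left(-2,0 \right)} \right)} - 339\right)^{2} = \left(8 \left(\left(-2\right) 0 + \frac{0}{-2}\right)^{2} - 339\right)^{2} = \left(8 \left(0 + 0 \left(- \frac{1}{2}\right)\right)^{2} - 339\right)^{2} = \left(8 \left(0 + 0\right)^{2} - 339\right)^{2} = \left(8 \cdot 0^{2} - 339\right)^{2} = \left(8 \cdot 0 - 339\right)^{2} = \left(0 - 339\right)^{2} = \left(-339\right)^{2} = 114921$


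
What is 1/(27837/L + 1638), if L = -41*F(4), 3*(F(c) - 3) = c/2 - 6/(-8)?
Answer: 1927/2822382 ≈ 0.00068276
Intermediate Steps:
F(c) = 13/4 + c/6 (F(c) = 3 + (c/2 - 6/(-8))/3 = 3 + (c*(½) - 6*(-⅛))/3 = 3 + (c/2 + ¾)/3 = 3 + (¾ + c/2)/3 = 3 + (¼ + c/6) = 13/4 + c/6)
L = -1927/12 (L = -41*(13/4 + (⅙)*4) = -41*(13/4 + ⅔) = -41*47/12 = -1927/12 ≈ -160.58)
1/(27837/L + 1638) = 1/(27837/(-1927/12) + 1638) = 1/(27837*(-12/1927) + 1638) = 1/(-334044/1927 + 1638) = 1/(2822382/1927) = 1927/2822382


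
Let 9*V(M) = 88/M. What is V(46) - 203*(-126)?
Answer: 5294690/207 ≈ 25578.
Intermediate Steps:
V(M) = 88/(9*M) (V(M) = (88/M)/9 = 88/(9*M))
V(46) - 203*(-126) = (88/9)/46 - 203*(-126) = (88/9)*(1/46) + 25578 = 44/207 + 25578 = 5294690/207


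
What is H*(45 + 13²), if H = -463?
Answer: -99082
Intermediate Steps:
H*(45 + 13²) = -463*(45 + 13²) = -463*(45 + 169) = -463*214 = -99082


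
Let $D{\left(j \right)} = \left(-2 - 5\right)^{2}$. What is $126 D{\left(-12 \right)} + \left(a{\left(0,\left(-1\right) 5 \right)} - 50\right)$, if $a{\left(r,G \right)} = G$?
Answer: $6119$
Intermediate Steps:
$D{\left(j \right)} = 49$ ($D{\left(j \right)} = \left(-7\right)^{2} = 49$)
$126 D{\left(-12 \right)} + \left(a{\left(0,\left(-1\right) 5 \right)} - 50\right) = 126 \cdot 49 - 55 = 6174 - 55 = 6119$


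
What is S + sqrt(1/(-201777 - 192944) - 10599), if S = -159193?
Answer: -159193 + 2*I*sqrt(412843418710370)/394721 ≈ -1.5919e+5 + 102.95*I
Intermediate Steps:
S + sqrt(1/(-201777 - 192944) - 10599) = -159193 + sqrt(1/(-201777 - 192944) - 10599) = -159193 + sqrt(1/(-394721) - 10599) = -159193 + sqrt(-1/394721 - 10599) = -159193 + sqrt(-4183647880/394721) = -159193 + 2*I*sqrt(412843418710370)/394721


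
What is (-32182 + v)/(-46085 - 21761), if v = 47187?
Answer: -15005/67846 ≈ -0.22116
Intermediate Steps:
(-32182 + v)/(-46085 - 21761) = (-32182 + 47187)/(-46085 - 21761) = 15005/(-67846) = 15005*(-1/67846) = -15005/67846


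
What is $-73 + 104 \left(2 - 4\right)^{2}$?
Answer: $343$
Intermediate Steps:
$-73 + 104 \left(2 - 4\right)^{2} = -73 + 104 \left(-2\right)^{2} = -73 + 104 \cdot 4 = -73 + 416 = 343$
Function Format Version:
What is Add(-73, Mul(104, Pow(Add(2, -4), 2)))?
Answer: 343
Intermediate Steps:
Add(-73, Mul(104, Pow(Add(2, -4), 2))) = Add(-73, Mul(104, Pow(-2, 2))) = Add(-73, Mul(104, 4)) = Add(-73, 416) = 343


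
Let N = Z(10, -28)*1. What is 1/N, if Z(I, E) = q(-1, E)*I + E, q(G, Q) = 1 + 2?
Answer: 1/2 ≈ 0.50000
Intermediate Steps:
q(G, Q) = 3
Z(I, E) = E + 3*I (Z(I, E) = 3*I + E = E + 3*I)
N = 2 (N = (-28 + 3*10)*1 = (-28 + 30)*1 = 2*1 = 2)
1/N = 1/2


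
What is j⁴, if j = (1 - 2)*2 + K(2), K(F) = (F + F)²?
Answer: 38416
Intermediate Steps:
K(F) = 4*F² (K(F) = (2*F)² = 4*F²)
j = 14 (j = (1 - 2)*2 + 4*2² = -1*2 + 4*4 = -2 + 16 = 14)
j⁴ = 14⁴ = 38416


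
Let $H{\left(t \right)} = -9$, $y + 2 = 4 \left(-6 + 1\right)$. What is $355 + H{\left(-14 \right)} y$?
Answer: $553$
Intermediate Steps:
$y = -22$ ($y = -2 + 4 \left(-6 + 1\right) = -2 + 4 \left(-5\right) = -2 - 20 = -22$)
$355 + H{\left(-14 \right)} y = 355 - -198 = 355 + 198 = 553$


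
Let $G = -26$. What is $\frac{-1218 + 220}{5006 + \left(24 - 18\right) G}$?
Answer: $- \frac{499}{2425} \approx -0.20577$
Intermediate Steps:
$\frac{-1218 + 220}{5006 + \left(24 - 18\right) G} = \frac{-1218 + 220}{5006 + \left(24 - 18\right) \left(-26\right)} = - \frac{998}{5006 + 6 \left(-26\right)} = - \frac{998}{5006 - 156} = - \frac{998}{4850} = \left(-998\right) \frac{1}{4850} = - \frac{499}{2425}$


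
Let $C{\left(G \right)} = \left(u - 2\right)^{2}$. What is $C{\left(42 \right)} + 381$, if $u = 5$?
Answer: $390$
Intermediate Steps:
$C{\left(G \right)} = 9$ ($C{\left(G \right)} = \left(5 - 2\right)^{2} = 3^{2} = 9$)
$C{\left(42 \right)} + 381 = 9 + 381 = 390$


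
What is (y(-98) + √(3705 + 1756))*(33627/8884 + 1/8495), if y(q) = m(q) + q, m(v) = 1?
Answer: -27710014153/75469580 + 285670249*√5461/75469580 ≈ -87.444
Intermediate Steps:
y(q) = 1 + q
(y(-98) + √(3705 + 1756))*(33627/8884 + 1/8495) = ((1 - 98) + √(3705 + 1756))*(33627/8884 + 1/8495) = (-97 + √5461)*(33627*(1/8884) + 1/8495) = (-97 + √5461)*(33627/8884 + 1/8495) = (-97 + √5461)*(285670249/75469580) = -27710014153/75469580 + 285670249*√5461/75469580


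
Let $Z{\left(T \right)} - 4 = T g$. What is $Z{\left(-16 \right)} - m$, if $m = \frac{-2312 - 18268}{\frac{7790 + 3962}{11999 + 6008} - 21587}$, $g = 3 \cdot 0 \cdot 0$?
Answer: $\frac{1184237368}{388705357} \approx 3.0466$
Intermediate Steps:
$g = 0$ ($g = 0 \cdot 0 = 0$)
$Z{\left(T \right)} = 4$ ($Z{\left(T \right)} = 4 + T 0 = 4 + 0 = 4$)
$m = \frac{370584060}{388705357}$ ($m = - \frac{20580}{\frac{11752}{18007} - 21587} = - \frac{20580}{- \frac{388705357}{18007}} = \left(-20580\right) \left(- \frac{18007}{388705357}\right) = \frac{370584060}{388705357} \approx 0.95338$)
$Z{\left(-16 \right)} - m = 4 - \frac{370584060}{388705357} = \frac{1184237368}{388705357}$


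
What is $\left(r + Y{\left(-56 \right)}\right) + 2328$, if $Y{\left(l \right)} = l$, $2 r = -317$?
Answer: $\frac{4227}{2} \approx 2113.5$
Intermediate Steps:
$r = - \frac{317}{2}$ ($r = \frac{1}{2} \left(-317\right) = - \frac{317}{2} \approx -158.5$)
$\left(r + Y{\left(-56 \right)}\right) + 2328 = \left(- \frac{317}{2} - 56\right) + 2328 = - \frac{429}{2} + 2328 = \frac{4227}{2}$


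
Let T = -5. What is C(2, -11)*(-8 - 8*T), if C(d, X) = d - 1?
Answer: 32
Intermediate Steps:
C(d, X) = -1 + d
C(2, -11)*(-8 - 8*T) = (-1 + 2)*(-8 - 8*(-5)) = 1*(-8 + 40) = 1*32 = 32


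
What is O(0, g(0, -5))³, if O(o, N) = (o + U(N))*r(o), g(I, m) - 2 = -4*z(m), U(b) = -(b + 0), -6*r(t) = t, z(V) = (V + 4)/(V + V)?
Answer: 0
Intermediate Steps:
z(V) = (4 + V)/(2*V) (z(V) = (4 + V)/((2*V)) = (4 + V)*(1/(2*V)) = (4 + V)/(2*V))
r(t) = -t/6
U(b) = -b
g(I, m) = 2 - 2*(4 + m)/m
O(o, N) = -o*(o - N)/6 (O(o, N) = (o - N)*(-o/6) = -o*(o - N)/6)
O(0, g(0, -5))³ = ((⅙)*0*(-8/(-5) - 1*0))³ = ((⅙)*0*(-8*(-⅕) + 0))³ = ((⅙)*0*(8/5 + 0))³ = ((⅙)*0*(8/5))³ = 0³ = 0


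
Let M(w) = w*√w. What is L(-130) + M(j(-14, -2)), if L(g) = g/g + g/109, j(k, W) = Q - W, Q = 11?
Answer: -21/109 + 13*√13 ≈ 46.680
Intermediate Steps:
j(k, W) = 11 - W
M(w) = w^(3/2)
L(g) = 1 + g/109 (L(g) = 1 + g*(1/109) = 1 + g/109)
L(-130) + M(j(-14, -2)) = (1 + (1/109)*(-130)) + (11 - 1*(-2))^(3/2) = (1 - 130/109) + (11 + 2)^(3/2) = -21/109 + 13^(3/2) = -21/109 + 13*√13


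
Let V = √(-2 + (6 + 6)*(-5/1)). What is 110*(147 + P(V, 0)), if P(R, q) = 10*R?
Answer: 16170 + 1100*I*√62 ≈ 16170.0 + 8661.4*I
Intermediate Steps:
V = I*√62 (V = √(-2 + 12*(-5*1)) = √(-2 + 12*(-5)) = √(-2 - 60) = √(-62) = I*√62 ≈ 7.874*I)
110*(147 + P(V, 0)) = 110*(147 + 10*(I*√62)) = 110*(147 + 10*I*√62) = 16170 + 1100*I*√62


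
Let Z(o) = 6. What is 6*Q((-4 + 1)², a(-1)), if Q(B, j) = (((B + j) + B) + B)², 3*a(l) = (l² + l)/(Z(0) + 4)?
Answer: 4374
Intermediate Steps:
a(l) = l/30 + l²/30 (a(l) = ((l² + l)/(6 + 4))/3 = ((l + l²)/10)/3 = ((l + l²)*(⅒))/3 = (l/10 + l²/10)/3 = l/30 + l²/30)
Q(B, j) = (j + 3*B)² (Q(B, j) = ((j + 2*B) + B)² = (j + 3*B)²)
6*Q((-4 + 1)², a(-1)) = 6*((1/30)*(-1)*(1 - 1) + 3*(-4 + 1)²)² = 6*((1/30)*(-1)*0 + 3*(-3)²)² = 6*(0 + 3*9)² = 6*(0 + 27)² = 6*27² = 6*729 = 4374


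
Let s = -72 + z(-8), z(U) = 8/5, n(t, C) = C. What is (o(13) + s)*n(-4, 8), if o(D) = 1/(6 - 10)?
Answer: -2826/5 ≈ -565.20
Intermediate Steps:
z(U) = 8/5 (z(U) = 8*(1/5) = 8/5)
o(D) = -1/4 (o(D) = 1/(-4) = -1/4)
s = -352/5 (s = -72 + 8/5 = -352/5 ≈ -70.400)
(o(13) + s)*n(-4, 8) = (-1/4 - 352/5)*8 = -1413/20*8 = -2826/5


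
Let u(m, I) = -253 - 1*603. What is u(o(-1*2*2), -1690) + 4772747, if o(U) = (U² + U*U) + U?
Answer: 4771891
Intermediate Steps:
o(U) = U + 2*U² (o(U) = (U² + U²) + U = 2*U² + U = U + 2*U²)
u(m, I) = -856 (u(m, I) = -253 - 603 = -856)
u(o(-1*2*2), -1690) + 4772747 = -856 + 4772747 = 4771891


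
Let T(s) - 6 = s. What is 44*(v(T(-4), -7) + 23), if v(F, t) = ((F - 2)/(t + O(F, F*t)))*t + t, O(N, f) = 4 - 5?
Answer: 704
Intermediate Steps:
O(N, f) = -1
T(s) = 6 + s
v(F, t) = t + t*(-2 + F)/(-1 + t) (v(F, t) = ((F - 2)/(t - 1))*t + t = ((-2 + F)/(-1 + t))*t + t = t*(-2 + F)/(-1 + t) + t = t + t*(-2 + F)/(-1 + t))
44*(v(T(-4), -7) + 23) = 44*(-7*(-3 + (6 - 4) - 7)/(-1 - 7) + 23) = 44*(-7*(-3 + 2 - 7)/(-8) + 23) = 44*(-7*(-⅛)*(-8) + 23) = 44*(-7 + 23) = 44*16 = 704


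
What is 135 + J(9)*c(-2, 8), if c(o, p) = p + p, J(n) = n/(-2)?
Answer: 63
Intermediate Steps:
J(n) = -n/2 (J(n) = n*(-½) = -n/2)
c(o, p) = 2*p
135 + J(9)*c(-2, 8) = 135 + (-½*9)*(2*8) = 135 - 9/2*16 = 135 - 72 = 63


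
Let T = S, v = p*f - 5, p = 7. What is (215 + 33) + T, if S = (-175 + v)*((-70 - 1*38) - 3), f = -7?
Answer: 25667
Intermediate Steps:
v = -54 (v = 7*(-7) - 5 = -49 - 5 = -54)
S = 25419 (S = (-175 - 54)*((-70 - 1*38) - 3) = -229*((-70 - 38) - 3) = -229*(-108 - 3) = -229*(-111) = 25419)
T = 25419
(215 + 33) + T = (215 + 33) + 25419 = 248 + 25419 = 25667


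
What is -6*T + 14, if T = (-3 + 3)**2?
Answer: 14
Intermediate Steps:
T = 0 (T = 0**2 = 0)
-6*T + 14 = -6*0 + 14 = 0 + 14 = 14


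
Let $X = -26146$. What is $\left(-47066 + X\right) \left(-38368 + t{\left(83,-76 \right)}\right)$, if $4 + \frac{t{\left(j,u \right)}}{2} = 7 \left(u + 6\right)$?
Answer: $2881331472$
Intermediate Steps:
$t{\left(j,u \right)} = 76 + 14 u$ ($t{\left(j,u \right)} = -8 + 2 \cdot 7 \left(u + 6\right) = -8 + 2 \cdot 7 \left(6 + u\right) = -8 + 2 \left(42 + 7 u\right) = -8 + \left(84 + 14 u\right) = 76 + 14 u$)
$\left(-47066 + X\right) \left(-38368 + t{\left(83,-76 \right)}\right) = \left(-47066 - 26146\right) \left(-38368 + \left(76 + 14 \left(-76\right)\right)\right) = - 73212 \left(-38368 + \left(76 - 1064\right)\right) = - 73212 \left(-38368 - 988\right) = \left(-73212\right) \left(-39356\right) = 2881331472$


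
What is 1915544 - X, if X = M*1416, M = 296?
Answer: 1496408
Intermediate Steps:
X = 419136 (X = 296*1416 = 419136)
1915544 - X = 1915544 - 1*419136 = 1915544 - 419136 = 1496408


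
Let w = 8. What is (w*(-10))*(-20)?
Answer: 1600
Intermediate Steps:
(w*(-10))*(-20) = (8*(-10))*(-20) = -80*(-20) = 1600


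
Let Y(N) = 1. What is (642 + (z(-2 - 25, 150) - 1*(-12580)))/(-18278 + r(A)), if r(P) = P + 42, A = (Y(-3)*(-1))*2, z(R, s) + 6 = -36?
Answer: -6590/9119 ≈ -0.72267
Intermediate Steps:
z(R, s) = -42 (z(R, s) = -6 - 36 = -42)
A = -2 (A = (1*(-1))*2 = -1*2 = -2)
r(P) = 42 + P
(642 + (z(-2 - 25, 150) - 1*(-12580)))/(-18278 + r(A)) = (642 + (-42 - 1*(-12580)))/(-18278 + (42 - 2)) = (642 + (-42 + 12580))/(-18278 + 40) = (642 + 12538)/(-18238) = 13180*(-1/18238) = -6590/9119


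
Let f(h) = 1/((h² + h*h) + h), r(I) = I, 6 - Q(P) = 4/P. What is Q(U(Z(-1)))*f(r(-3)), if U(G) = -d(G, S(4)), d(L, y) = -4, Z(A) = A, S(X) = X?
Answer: ⅓ ≈ 0.33333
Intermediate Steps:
U(G) = 4 (U(G) = -1*(-4) = 4)
Q(P) = 6 - 4/P
f(h) = 1/(h + 2*h²) (f(h) = 1/((h² + h²) + h) = 1/(2*h² + h) = 1/(h + 2*h²))
Q(U(Z(-1)))*f(r(-3)) = (6 - 4/4)*(1/((-3)*(1 + 2*(-3)))) = (6 - 4*¼)*(-1/(3*(1 - 6))) = (6 - 1)*(-⅓/(-5)) = 5*(-⅓*(-⅕)) = 5*(1/15) = ⅓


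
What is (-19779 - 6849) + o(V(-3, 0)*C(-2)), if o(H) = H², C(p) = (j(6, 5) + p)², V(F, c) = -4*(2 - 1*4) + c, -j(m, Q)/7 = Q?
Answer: 119919676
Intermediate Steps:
j(m, Q) = -7*Q
V(F, c) = 8 + c (V(F, c) = -4*(2 - 4) + c = -4*(-2) + c = 8 + c)
C(p) = (-35 + p)² (C(p) = (-7*5 + p)² = (-35 + p)²)
(-19779 - 6849) + o(V(-3, 0)*C(-2)) = (-19779 - 6849) + ((8 + 0)*(-35 - 2)²)² = -26628 + (8*(-37)²)² = -26628 + (8*1369)² = -26628 + 10952² = -26628 + 119946304 = 119919676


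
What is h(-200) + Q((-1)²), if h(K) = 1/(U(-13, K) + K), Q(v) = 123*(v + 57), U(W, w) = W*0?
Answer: 1426799/200 ≈ 7134.0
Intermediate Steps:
U(W, w) = 0
Q(v) = 7011 + 123*v (Q(v) = 123*(57 + v) = 7011 + 123*v)
h(K) = 1/K (h(K) = 1/(0 + K) = 1/K)
h(-200) + Q((-1)²) = 1/(-200) + (7011 + 123*(-1)²) = -1/200 + (7011 + 123*1) = -1/200 + (7011 + 123) = -1/200 + 7134 = 1426799/200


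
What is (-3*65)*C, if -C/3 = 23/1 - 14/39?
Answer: 13245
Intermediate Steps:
C = -883/13 (C = -3*(23/1 - 14/39) = -3*(23*1 - 14*1/39) = -3*(23 - 14/39) = -3*883/39 = -883/13 ≈ -67.923)
(-3*65)*C = -3*65*(-883/13) = -195*(-883/13) = 13245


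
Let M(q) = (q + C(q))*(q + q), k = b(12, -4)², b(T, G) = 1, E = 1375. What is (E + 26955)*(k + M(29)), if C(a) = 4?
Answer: 54251950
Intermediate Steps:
k = 1 (k = 1² = 1)
M(q) = 2*q*(4 + q) (M(q) = (q + 4)*(q + q) = (4 + q)*(2*q) = 2*q*(4 + q))
(E + 26955)*(k + M(29)) = (1375 + 26955)*(1 + 2*29*(4 + 29)) = 28330*(1 + 2*29*33) = 28330*(1 + 1914) = 28330*1915 = 54251950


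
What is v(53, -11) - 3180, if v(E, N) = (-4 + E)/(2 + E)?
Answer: -174851/55 ≈ -3179.1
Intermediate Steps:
v(E, N) = (-4 + E)/(2 + E)
v(53, -11) - 3180 = (-4 + 53)/(2 + 53) - 3180 = 49/55 - 3180 = -174851/55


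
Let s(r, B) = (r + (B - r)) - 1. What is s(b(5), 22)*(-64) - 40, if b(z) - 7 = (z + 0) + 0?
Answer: -1384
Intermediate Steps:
b(z) = 7 + z (b(z) = 7 + ((z + 0) + 0) = 7 + (z + 0) = 7 + z)
s(r, B) = -1 + B (s(r, B) = B - 1 = -1 + B)
s(b(5), 22)*(-64) - 40 = (-1 + 22)*(-64) - 40 = 21*(-64) - 40 = -1344 - 40 = -1384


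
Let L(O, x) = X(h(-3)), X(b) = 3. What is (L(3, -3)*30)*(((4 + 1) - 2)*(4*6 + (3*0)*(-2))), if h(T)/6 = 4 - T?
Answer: 6480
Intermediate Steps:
h(T) = 24 - 6*T (h(T) = 6*(4 - T) = 24 - 6*T)
L(O, x) = 3
(L(3, -3)*30)*(((4 + 1) - 2)*(4*6 + (3*0)*(-2))) = (3*30)*(((4 + 1) - 2)*(4*6 + (3*0)*(-2))) = 90*((5 - 2)*(24 + 0*(-2))) = 90*(3*(24 + 0)) = 90*(3*24) = 90*72 = 6480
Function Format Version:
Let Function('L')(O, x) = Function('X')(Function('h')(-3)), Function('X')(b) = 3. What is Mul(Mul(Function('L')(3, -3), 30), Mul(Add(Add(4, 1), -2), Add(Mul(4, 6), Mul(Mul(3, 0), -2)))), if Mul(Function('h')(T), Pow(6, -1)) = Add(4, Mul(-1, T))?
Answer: 6480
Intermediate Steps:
Function('h')(T) = Add(24, Mul(-6, T)) (Function('h')(T) = Mul(6, Add(4, Mul(-1, T))) = Add(24, Mul(-6, T)))
Function('L')(O, x) = 3
Mul(Mul(Function('L')(3, -3), 30), Mul(Add(Add(4, 1), -2), Add(Mul(4, 6), Mul(Mul(3, 0), -2)))) = Mul(Mul(3, 30), Mul(Add(Add(4, 1), -2), Add(Mul(4, 6), Mul(Mul(3, 0), -2)))) = Mul(90, Mul(Add(5, -2), Add(24, Mul(0, -2)))) = Mul(90, Mul(3, Add(24, 0))) = Mul(90, Mul(3, 24)) = Mul(90, 72) = 6480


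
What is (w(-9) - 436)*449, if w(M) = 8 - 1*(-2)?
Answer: -191274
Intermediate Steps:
w(M) = 10 (w(M) = 8 + 2 = 10)
(w(-9) - 436)*449 = (10 - 436)*449 = -426*449 = -191274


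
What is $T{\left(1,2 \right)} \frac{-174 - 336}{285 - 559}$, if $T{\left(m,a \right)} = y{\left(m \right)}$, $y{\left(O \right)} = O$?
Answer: $\frac{255}{137} \approx 1.8613$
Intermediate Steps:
$T{\left(m,a \right)} = m$
$T{\left(1,2 \right)} \frac{-174 - 336}{285 - 559} = 1 \frac{-174 - 336}{285 - 559} = 1 \left(- \frac{510}{-274}\right) = 1 \left(\left(-510\right) \left(- \frac{1}{274}\right)\right) = 1 \cdot \frac{255}{137} = \frac{255}{137}$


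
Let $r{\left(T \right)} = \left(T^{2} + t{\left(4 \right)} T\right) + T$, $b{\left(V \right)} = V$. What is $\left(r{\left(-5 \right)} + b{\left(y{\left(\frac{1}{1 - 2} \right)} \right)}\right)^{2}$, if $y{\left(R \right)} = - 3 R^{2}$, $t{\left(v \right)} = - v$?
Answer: $1369$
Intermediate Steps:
$r{\left(T \right)} = T^{2} - 3 T$ ($r{\left(T \right)} = \left(T^{2} + \left(-1\right) 4 T\right) + T = \left(T^{2} - 4 T\right) + T = T^{2} - 3 T$)
$\left(r{\left(-5 \right)} + b{\left(y{\left(\frac{1}{1 - 2} \right)} \right)}\right)^{2} = \left(- 5 \left(-3 - 5\right) - 3 \left(\frac{1}{1 - 2}\right)^{2}\right)^{2} = \left(\left(-5\right) \left(-8\right) - 3 \left(\frac{1}{-1}\right)^{2}\right)^{2} = \left(40 - 3 \left(-1\right)^{2}\right)^{2} = \left(40 - 3\right)^{2} = 37^{2} = 1369$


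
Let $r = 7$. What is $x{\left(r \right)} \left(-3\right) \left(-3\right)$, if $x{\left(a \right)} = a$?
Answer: $63$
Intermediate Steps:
$x{\left(r \right)} \left(-3\right) \left(-3\right) = 7 \left(-3\right) \left(-3\right) = \left(-21\right) \left(-3\right) = 63$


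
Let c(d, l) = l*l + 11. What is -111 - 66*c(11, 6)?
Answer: -3213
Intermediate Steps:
c(d, l) = 11 + l² (c(d, l) = l² + 11 = 11 + l²)
-111 - 66*c(11, 6) = -111 - 66*(11 + 6²) = -111 - 66*(11 + 36) = -111 - 66*47 = -111 - 3102 = -3213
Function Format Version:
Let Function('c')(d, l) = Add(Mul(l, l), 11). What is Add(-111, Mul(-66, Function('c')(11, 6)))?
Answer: -3213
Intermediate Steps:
Function('c')(d, l) = Add(11, Pow(l, 2)) (Function('c')(d, l) = Add(Pow(l, 2), 11) = Add(11, Pow(l, 2)))
Add(-111, Mul(-66, Function('c')(11, 6))) = Add(-111, Mul(-66, Add(11, Pow(6, 2)))) = Add(-111, Mul(-66, Add(11, 36))) = Add(-111, Mul(-66, 47)) = Add(-111, -3102) = -3213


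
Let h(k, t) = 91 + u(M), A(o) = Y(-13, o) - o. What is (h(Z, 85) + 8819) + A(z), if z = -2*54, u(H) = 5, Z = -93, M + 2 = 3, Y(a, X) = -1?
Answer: 9022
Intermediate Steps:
M = 1 (M = -2 + 3 = 1)
z = -108
A(o) = -1 - o
h(k, t) = 96 (h(k, t) = 91 + 5 = 96)
(h(Z, 85) + 8819) + A(z) = (96 + 8819) + (-1 - 1*(-108)) = 8915 + (-1 + 108) = 8915 + 107 = 9022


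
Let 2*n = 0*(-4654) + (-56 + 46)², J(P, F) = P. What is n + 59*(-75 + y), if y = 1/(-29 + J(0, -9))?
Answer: -126934/29 ≈ -4377.0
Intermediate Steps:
y = -1/29 (y = 1/(-29 + 0) = 1/(-29) = -1/29 ≈ -0.034483)
n = 50 (n = (0*(-4654) + (-56 + 46)²)/2 = (0 + (-10)²)/2 = (0 + 100)/2 = (½)*100 = 50)
n + 59*(-75 + y) = 50 + 59*(-75 - 1/29) = 50 + 59*(-2176/29) = 50 - 128384/29 = -126934/29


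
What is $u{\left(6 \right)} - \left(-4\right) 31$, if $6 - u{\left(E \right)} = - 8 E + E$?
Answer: $172$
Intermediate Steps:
$u{\left(E \right)} = 6 + 7 E$ ($u{\left(E \right)} = 6 - \left(- 8 E + E\right) = 6 - - 7 E = 6 + 7 E$)
$u{\left(6 \right)} - \left(-4\right) 31 = \left(6 + 7 \cdot 6\right) - \left(-4\right) 31 = \left(6 + 42\right) - -124 = 48 + 124 = 172$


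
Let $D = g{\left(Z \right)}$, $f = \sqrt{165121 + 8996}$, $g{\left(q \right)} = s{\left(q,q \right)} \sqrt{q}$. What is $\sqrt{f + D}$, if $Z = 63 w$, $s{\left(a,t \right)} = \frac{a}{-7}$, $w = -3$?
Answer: $\sqrt{\sqrt{174117} + 81 i \sqrt{21}} \approx 22.088 + 8.4025 i$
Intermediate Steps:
$s{\left(a,t \right)} = - \frac{a}{7}$ ($s{\left(a,t \right)} = a \left(- \frac{1}{7}\right) = - \frac{a}{7}$)
$Z = -189$ ($Z = 63 \left(-3\right) = -189$)
$g{\left(q \right)} = - \frac{q^{\frac{3}{2}}}{7}$ ($g{\left(q \right)} = - \frac{q}{7} \sqrt{q} = - \frac{q^{\frac{3}{2}}}{7}$)
$f = \sqrt{174117} \approx 417.27$
$D = 81 i \sqrt{21}$ ($D = - \frac{\left(-189\right)^{\frac{3}{2}}}{7} = - \frac{\left(-567\right) i \sqrt{21}}{7} = 81 i \sqrt{21} \approx 371.19 i$)
$\sqrt{f + D} = \sqrt{\sqrt{174117} + 81 i \sqrt{21}}$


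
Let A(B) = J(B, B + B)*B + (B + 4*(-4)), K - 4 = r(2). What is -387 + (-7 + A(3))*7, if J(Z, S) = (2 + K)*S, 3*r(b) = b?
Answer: 313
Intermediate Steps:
r(b) = b/3
K = 14/3 (K = 4 + (⅓)*2 = 4 + ⅔ = 14/3 ≈ 4.6667)
J(Z, S) = 20*S/3 (J(Z, S) = (2 + 14/3)*S = 20*S/3)
A(B) = -16 + B + 40*B²/3 (A(B) = (20*(B + B)/3)*B + (B + 4*(-4)) = (20*(2*B)/3)*B + (B - 16) = (40*B/3)*B + (-16 + B) = 40*B²/3 + (-16 + B) = -16 + B + 40*B²/3)
-387 + (-7 + A(3))*7 = -387 + (-7 + (-16 + 3 + (40/3)*3²))*7 = -387 + (-7 + (-16 + 3 + (40/3)*9))*7 = -387 + (-7 + (-16 + 3 + 120))*7 = -387 + (-7 + 107)*7 = -387 + 100*7 = -387 + 700 = 313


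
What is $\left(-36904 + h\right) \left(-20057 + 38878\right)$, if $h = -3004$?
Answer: $-751108468$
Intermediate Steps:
$\left(-36904 + h\right) \left(-20057 + 38878\right) = \left(-36904 - 3004\right) \left(-20057 + 38878\right) = \left(-39908\right) 18821 = -751108468$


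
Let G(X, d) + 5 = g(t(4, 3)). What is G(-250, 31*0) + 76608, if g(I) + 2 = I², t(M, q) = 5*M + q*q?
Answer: 77442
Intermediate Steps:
t(M, q) = q² + 5*M (t(M, q) = 5*M + q² = q² + 5*M)
g(I) = -2 + I²
G(X, d) = 834 (G(X, d) = -5 + (-2 + (3² + 5*4)²) = -5 + (-2 + (9 + 20)²) = -5 + (-2 + 29²) = -5 + (-2 + 841) = -5 + 839 = 834)
G(-250, 31*0) + 76608 = 834 + 76608 = 77442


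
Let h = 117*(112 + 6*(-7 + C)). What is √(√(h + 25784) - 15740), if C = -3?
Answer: √(-15740 + 2*√7967) ≈ 124.75*I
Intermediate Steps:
h = 6084 (h = 117*(112 + 6*(-7 - 3)) = 117*(112 + 6*(-10)) = 117*(112 - 60) = 117*52 = 6084)
√(√(h + 25784) - 15740) = √(√(6084 + 25784) - 15740) = √(√31868 - 15740) = √(2*√7967 - 15740) = √(-15740 + 2*√7967)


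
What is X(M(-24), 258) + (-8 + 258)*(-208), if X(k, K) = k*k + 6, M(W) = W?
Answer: -51418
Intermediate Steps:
X(k, K) = 6 + k² (X(k, K) = k² + 6 = 6 + k²)
X(M(-24), 258) + (-8 + 258)*(-208) = (6 + (-24)²) + (-8 + 258)*(-208) = (6 + 576) + 250*(-208) = 582 - 52000 = -51418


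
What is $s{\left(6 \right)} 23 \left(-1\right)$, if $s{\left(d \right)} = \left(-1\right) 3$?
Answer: $69$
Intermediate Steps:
$s{\left(d \right)} = -3$
$s{\left(6 \right)} 23 \left(-1\right) = \left(-3\right) 23 \left(-1\right) = \left(-69\right) \left(-1\right) = 69$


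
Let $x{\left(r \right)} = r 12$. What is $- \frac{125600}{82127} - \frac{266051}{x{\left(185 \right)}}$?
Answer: $- \frac{22128802477}{182321940} \approx -121.37$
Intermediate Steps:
$x{\left(r \right)} = 12 r$
$- \frac{125600}{82127} - \frac{266051}{x{\left(185 \right)}} = - \frac{125600}{82127} - \frac{266051}{12 \cdot 185} = \left(-125600\right) \frac{1}{82127} - \frac{266051}{2220} = - \frac{125600}{82127} - \frac{266051}{2220} = - \frac{22128802477}{182321940}$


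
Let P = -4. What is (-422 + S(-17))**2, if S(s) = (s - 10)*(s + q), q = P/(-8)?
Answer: 2209/4 ≈ 552.25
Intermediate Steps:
q = 1/2 (q = -4/(-8) = -4*(-1/8) = 1/2 ≈ 0.50000)
S(s) = (1/2 + s)*(-10 + s) (S(s) = (s - 10)*(s + 1/2) = (-10 + s)*(1/2 + s) = (1/2 + s)*(-10 + s))
(-422 + S(-17))**2 = (-422 + (-5 + (-17)**2 - 19/2*(-17)))**2 = (-422 + (-5 + 289 + 323/2))**2 = (-422 + 891/2)**2 = (47/2)**2 = 2209/4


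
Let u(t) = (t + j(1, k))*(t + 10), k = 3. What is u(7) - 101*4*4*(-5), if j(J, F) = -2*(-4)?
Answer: 8335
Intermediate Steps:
j(J, F) = 8
u(t) = (8 + t)*(10 + t) (u(t) = (t + 8)*(t + 10) = (8 + t)*(10 + t))
u(7) - 101*4*4*(-5) = (80 + 7**2 + 18*7) - 101*4*4*(-5) = (80 + 49 + 126) - 1616*(-5) = 255 - 101*(-80) = 255 + 8080 = 8335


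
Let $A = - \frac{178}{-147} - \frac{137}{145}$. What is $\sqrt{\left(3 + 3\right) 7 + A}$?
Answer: $\frac{\sqrt{391891935}}{3045} \approx 6.5012$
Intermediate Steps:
$A = \frac{5671}{21315}$ ($A = \left(-178\right) \left(- \frac{1}{147}\right) - \frac{137}{145} = \frac{178}{147} - \frac{137}{145} = \frac{5671}{21315} \approx 0.26606$)
$\sqrt{\left(3 + 3\right) 7 + A} = \sqrt{\left(3 + 3\right) 7 + \frac{5671}{21315}} = \sqrt{6 \cdot 7 + \frac{5671}{21315}} = \sqrt{42 + \frac{5671}{21315}} = \sqrt{\frac{900901}{21315}} = \frac{\sqrt{391891935}}{3045}$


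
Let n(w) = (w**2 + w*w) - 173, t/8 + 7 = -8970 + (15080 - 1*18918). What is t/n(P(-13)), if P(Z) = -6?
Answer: 102520/101 ≈ 1015.0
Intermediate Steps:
t = -102520 (t = -56 + 8*(-8970 + (15080 - 1*18918)) = -56 + 8*(-8970 + (15080 - 18918)) = -56 + 8*(-8970 - 3838) = -56 + 8*(-12808) = -56 - 102464 = -102520)
n(w) = -173 + 2*w**2 (n(w) = (w**2 + w**2) - 173 = 2*w**2 - 173 = -173 + 2*w**2)
t/n(P(-13)) = -102520/(-173 + 2*(-6)**2) = -102520/(-173 + 2*36) = -102520/(-173 + 72) = -102520/(-101) = -102520*(-1/101) = 102520/101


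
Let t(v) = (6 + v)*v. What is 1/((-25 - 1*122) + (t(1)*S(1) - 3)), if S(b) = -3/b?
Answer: -1/171 ≈ -0.0058480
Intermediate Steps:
t(v) = v*(6 + v)
1/((-25 - 1*122) + (t(1)*S(1) - 3)) = 1/((-25 - 1*122) + ((1*(6 + 1))*(-3/1) - 3)) = 1/((-25 - 122) + ((1*7)*(-3*1) - 3)) = 1/(-147 + (7*(-3) - 3)) = 1/(-147 + (-21 - 3)) = 1/(-147 - 24) = 1/(-171) = -1/171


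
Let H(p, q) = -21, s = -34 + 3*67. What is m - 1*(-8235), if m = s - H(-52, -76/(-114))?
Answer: 8423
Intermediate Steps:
s = 167 (s = -34 + 201 = 167)
m = 188 (m = 167 - 1*(-21) = 167 + 21 = 188)
m - 1*(-8235) = 188 - 1*(-8235) = 188 + 8235 = 8423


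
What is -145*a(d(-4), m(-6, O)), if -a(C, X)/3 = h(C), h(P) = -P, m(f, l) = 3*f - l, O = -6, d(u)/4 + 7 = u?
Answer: 19140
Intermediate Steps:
d(u) = -28 + 4*u
m(f, l) = -l + 3*f
a(C, X) = 3*C (a(C, X) = -(-3)*C = 3*C)
-145*a(d(-4), m(-6, O)) = -435*(-28 + 4*(-4)) = -435*(-28 - 16) = -435*(-44) = -145*(-132) = 19140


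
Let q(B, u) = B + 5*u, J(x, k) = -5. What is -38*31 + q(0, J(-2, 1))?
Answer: -1203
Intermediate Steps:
-38*31 + q(0, J(-2, 1)) = -38*31 + (0 + 5*(-5)) = -1178 + (0 - 25) = -1178 - 25 = -1203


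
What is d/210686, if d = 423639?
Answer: 423639/210686 ≈ 2.0108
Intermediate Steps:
d/210686 = 423639/210686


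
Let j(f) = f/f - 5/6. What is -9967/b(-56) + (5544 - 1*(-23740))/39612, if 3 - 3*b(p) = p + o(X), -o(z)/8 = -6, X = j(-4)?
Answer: -296029072/108933 ≈ -2717.5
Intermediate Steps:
j(f) = 1/6 (j(f) = 1 - 5*1/6 = 1 - 5/6 = 1/6)
X = 1/6 ≈ 0.16667
o(z) = 48 (o(z) = -8*(-6) = 48)
b(p) = -15 - p/3 (b(p) = 1 - (p + 48)/3 = 1 - (48 + p)/3 = 1 + (-16 - p/3) = -15 - p/3)
-9967/b(-56) + (5544 - 1*(-23740))/39612 = -9967/(-15 - 1/3*(-56)) + (5544 - 1*(-23740))/39612 = -9967/(-15 + 56/3) + (5544 + 23740)*(1/39612) = -9967/11/3 + 29284*(1/39612) = -9967*3/11 + 7321/9903 = -29901/11 + 7321/9903 = -296029072/108933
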